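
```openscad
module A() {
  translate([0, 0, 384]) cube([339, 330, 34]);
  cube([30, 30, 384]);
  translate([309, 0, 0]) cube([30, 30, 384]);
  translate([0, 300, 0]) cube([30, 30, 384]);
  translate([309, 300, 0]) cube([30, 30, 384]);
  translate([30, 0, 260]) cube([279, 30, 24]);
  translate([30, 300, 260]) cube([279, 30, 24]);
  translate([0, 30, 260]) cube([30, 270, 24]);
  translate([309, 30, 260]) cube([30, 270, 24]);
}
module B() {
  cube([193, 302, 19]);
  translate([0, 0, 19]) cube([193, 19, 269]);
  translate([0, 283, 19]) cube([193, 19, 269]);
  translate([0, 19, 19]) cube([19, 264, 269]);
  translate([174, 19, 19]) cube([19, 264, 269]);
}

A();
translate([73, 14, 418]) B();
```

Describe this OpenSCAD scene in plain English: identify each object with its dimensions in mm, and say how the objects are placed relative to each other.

A is a simple wooden stool: a rectangular seat 339 mm (x) by 330 mm (y), 34 mm thick, top face at z = 418 mm, on four square legs, each 30×30 mm in cross-section. The legs rest on z = 0, each flush with a corner of the seat. Four stretchers, 30 mm wide and 24 mm tall, connect adjacent legs with their undersides at z = 260 mm, each running between the inner faces of the legs it joins and aligned with the legs' outer faces on the other axis.

B is an open storage box with external size 193×302×288 mm and wall thickness 19 mm (the base is also 19 mm thick). The base covers the whole footprint; the four walls stand on the base, with the y-facing walls full-width and the x-facing walls fitting between their inner faces.

The open box is on top of the stool, centred.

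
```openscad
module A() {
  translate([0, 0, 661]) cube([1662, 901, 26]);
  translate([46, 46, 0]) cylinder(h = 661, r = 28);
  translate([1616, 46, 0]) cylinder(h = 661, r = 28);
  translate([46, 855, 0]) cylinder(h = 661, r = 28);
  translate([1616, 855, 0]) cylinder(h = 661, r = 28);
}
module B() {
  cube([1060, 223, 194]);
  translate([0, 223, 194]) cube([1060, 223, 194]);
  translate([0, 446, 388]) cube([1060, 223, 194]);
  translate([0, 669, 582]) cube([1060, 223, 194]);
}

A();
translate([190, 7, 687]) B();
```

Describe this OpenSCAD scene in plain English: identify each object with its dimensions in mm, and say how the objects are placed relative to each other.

A is a table with a 1662×901 mm rectangular top, 26 mm thick, top surface at z = 687 mm, supported by four round legs of 56 mm diameter, each leg's bounding box inset 18 mm from the nearest pair of top edges, running from the floor.

B is a run of 4 identical solid stair steps. Each tread is 1060×223 mm and each step block is 194 mm high. Step 1 rests on the floor; step k is offset from step 1 by (k−1)×223 mm in y and (k−1)×194 mm in z.

The staircase is on top of the table.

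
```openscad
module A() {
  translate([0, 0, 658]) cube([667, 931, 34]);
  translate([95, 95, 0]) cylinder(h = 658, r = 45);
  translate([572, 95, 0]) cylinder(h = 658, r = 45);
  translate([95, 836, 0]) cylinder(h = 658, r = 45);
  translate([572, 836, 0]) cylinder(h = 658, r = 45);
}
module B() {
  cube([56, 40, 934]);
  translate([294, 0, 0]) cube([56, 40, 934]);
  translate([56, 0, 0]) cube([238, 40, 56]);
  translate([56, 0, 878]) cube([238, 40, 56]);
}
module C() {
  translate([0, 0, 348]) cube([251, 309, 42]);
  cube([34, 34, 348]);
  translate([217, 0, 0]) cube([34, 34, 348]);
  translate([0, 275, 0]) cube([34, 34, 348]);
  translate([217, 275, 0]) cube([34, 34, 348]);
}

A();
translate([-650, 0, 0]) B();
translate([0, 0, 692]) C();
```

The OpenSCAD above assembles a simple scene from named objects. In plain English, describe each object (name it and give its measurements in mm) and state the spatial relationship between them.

A is a table with a 667×931 mm rectangular top, 34 mm thick, top surface at z = 692 mm, supported by four round legs of 90 mm diameter, each leg's bounding box inset 50 mm from the nearest pair of top edges, running from the floor.

B is a picture frame with a 238×822 mm rectangular opening (x by z) and a uniform 56 mm border on every side. Frame depth is 40 mm along y. It is built from two vertical stiles running the full outside height and two horizontal rails spanning the gap between the stiles.

C is a simple wooden stool: a rectangular seat 251 mm (x) by 309 mm (y), 42 mm thick, top face at z = 390 mm, on four square legs, each 34×34 mm in cross-section. The legs rest on z = 0, each flush with a corner of the seat.

The picture frame is on the floor beside the table on its −x side. The stool is on top of the table.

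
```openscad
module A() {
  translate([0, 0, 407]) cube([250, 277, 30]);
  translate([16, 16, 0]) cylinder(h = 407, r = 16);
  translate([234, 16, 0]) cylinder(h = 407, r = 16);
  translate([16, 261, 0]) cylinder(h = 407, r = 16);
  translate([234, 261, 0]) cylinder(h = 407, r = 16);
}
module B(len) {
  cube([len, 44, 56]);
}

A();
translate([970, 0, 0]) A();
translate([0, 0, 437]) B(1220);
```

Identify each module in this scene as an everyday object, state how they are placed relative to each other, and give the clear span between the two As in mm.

Second stool starts at x = 970; first ends at x = 250; clear span = 970 − 250 = 720 mm.

A is a stool. B is a beam. A beam spans the tops of two stools. The clear span between the two stools is 720 mm.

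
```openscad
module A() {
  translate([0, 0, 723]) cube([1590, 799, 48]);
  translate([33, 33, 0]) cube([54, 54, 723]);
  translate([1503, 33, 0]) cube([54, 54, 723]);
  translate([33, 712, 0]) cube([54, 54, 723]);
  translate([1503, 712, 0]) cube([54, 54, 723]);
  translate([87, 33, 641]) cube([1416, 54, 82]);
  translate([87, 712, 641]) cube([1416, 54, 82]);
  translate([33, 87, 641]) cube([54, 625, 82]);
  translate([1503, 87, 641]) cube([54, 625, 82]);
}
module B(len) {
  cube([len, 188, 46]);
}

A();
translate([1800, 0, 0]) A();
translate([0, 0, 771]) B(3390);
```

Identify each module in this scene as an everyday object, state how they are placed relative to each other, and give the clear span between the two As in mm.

A is a table. B is a beam. A beam spans the tops of two tables. The clear span between the two tables is 210 mm.

Second table starts at x = 1800; first ends at x = 1590; clear span = 1800 − 1590 = 210 mm.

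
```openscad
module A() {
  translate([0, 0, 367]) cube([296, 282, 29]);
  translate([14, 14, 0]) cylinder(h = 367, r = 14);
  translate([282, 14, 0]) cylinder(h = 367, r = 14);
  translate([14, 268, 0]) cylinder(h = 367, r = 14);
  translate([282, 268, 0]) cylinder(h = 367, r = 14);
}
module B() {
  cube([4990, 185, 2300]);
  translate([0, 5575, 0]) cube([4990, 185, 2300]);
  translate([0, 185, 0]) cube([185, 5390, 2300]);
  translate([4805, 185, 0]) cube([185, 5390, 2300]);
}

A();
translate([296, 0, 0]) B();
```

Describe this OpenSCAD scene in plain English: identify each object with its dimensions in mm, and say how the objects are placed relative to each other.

A is a four-legged stool. The seat is 296×282 mm, 29 mm thick, top at z = 396 mm. It stands on four round legs, each 28 mm in diameter, from z = 0 to the seat underside, each leg's axis is inset half a diameter from the nearest pair of seat edges (so the leg's bounding box is flush with the corner).

B is a box-shaped house frame (walls only): outside footprint 4990×5760 mm, wall height 2300 mm, wall thickness 185 mm. The two y-facing walls run the full x-width; the two x-facing walls fit between the inner faces of the y-facing walls.

The house frame is against the stool's +x side, with their −y faces flush.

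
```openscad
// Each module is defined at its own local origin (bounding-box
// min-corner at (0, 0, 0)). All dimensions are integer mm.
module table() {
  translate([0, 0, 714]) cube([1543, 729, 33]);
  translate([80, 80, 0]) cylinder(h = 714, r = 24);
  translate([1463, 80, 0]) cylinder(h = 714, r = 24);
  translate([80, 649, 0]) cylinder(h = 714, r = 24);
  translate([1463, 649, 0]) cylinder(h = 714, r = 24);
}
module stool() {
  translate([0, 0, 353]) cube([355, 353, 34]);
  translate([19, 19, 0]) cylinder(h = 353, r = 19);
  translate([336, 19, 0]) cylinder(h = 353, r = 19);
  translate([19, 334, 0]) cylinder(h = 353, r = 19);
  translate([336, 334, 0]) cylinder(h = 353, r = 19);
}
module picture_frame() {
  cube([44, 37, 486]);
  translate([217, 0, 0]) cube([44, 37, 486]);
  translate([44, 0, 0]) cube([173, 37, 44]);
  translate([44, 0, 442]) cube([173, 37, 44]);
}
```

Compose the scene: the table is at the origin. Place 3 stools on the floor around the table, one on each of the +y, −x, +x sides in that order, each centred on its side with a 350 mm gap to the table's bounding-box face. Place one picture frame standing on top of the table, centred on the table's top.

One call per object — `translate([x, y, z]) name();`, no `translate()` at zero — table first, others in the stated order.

table();
translate([594, 1079, 0]) stool();
translate([-705, 188, 0]) stool();
translate([1893, 188, 0]) stool();
translate([641, 346, 747]) picture_frame();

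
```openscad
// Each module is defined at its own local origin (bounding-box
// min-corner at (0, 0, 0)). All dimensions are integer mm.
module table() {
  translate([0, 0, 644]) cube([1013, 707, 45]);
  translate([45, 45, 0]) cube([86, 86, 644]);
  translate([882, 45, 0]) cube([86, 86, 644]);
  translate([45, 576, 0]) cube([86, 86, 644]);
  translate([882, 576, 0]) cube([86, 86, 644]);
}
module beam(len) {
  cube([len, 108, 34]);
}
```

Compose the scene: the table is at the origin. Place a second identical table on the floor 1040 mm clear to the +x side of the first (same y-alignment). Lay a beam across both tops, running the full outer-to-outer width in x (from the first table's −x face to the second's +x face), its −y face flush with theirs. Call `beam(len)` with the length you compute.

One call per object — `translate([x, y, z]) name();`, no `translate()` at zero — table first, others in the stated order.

table();
translate([2053, 0, 0]) table();
translate([0, 0, 689]) beam(3066);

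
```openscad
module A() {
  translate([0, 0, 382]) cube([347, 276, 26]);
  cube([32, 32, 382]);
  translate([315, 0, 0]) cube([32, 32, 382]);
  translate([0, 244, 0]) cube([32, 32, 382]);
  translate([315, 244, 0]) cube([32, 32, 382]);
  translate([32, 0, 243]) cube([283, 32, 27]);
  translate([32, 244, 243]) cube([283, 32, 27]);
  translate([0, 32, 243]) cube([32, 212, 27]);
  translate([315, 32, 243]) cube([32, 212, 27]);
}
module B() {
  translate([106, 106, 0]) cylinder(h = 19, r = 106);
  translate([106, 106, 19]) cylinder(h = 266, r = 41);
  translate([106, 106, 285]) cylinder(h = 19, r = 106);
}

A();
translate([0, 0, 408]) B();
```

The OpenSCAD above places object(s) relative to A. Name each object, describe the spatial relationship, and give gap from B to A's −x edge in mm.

The spool's min-x is at 0; the stool's min-x is 0; gap = 0 mm.

A is a stool. B is a spool. The spool is on top of the stool. The gap from the spool to the stool's −x edge is 0 mm.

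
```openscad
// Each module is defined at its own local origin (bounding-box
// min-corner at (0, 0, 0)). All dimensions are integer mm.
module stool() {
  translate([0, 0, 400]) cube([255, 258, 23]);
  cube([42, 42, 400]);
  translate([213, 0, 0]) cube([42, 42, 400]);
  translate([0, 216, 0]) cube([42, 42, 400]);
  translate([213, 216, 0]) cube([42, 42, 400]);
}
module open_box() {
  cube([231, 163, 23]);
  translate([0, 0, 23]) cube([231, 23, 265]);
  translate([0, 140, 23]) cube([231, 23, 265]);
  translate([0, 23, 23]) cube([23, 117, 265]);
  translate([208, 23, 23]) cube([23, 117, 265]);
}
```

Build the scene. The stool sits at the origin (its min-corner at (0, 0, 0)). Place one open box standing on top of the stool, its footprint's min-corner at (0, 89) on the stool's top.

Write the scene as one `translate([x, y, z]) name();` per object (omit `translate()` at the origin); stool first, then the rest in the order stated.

stool();
translate([0, 89, 423]) open_box();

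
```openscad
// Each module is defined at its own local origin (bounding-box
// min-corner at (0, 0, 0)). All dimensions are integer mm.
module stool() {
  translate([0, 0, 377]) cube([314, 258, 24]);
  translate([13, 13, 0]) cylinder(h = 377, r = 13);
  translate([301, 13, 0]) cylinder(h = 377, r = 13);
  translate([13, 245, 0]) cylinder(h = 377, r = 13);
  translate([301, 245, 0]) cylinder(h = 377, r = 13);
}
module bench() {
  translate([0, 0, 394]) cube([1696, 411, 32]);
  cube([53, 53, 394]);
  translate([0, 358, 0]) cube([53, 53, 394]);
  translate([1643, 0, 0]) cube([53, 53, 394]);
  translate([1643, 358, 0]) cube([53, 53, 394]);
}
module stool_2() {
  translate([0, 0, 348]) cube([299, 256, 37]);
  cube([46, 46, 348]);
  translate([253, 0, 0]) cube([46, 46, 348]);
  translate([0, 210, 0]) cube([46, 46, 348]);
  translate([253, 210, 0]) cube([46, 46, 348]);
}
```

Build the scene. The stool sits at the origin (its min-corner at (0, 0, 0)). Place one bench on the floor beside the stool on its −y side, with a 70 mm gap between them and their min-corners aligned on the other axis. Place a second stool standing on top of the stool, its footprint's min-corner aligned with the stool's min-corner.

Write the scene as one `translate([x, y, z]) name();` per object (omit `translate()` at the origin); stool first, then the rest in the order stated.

stool();
translate([0, -481, 0]) bench();
translate([0, 0, 401]) stool_2();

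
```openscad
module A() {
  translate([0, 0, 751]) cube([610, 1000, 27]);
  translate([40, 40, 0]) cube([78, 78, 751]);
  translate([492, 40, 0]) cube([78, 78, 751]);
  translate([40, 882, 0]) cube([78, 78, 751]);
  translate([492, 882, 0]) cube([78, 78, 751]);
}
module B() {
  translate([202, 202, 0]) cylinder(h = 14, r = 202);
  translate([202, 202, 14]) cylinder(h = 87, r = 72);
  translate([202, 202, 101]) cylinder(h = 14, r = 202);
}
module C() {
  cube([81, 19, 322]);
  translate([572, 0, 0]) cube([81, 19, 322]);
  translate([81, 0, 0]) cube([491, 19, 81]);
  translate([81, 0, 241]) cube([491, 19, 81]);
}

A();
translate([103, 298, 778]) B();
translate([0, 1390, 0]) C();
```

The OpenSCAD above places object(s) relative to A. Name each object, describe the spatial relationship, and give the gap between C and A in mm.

The picture frame's nearest face is 390 mm from the table's +y face.

A is a table. B is a spool. C is a picture frame. The spool is on top of the table, centred. The picture frame is on the floor beside the table on its +y side. The gap between the picture frame and the table is 390 mm.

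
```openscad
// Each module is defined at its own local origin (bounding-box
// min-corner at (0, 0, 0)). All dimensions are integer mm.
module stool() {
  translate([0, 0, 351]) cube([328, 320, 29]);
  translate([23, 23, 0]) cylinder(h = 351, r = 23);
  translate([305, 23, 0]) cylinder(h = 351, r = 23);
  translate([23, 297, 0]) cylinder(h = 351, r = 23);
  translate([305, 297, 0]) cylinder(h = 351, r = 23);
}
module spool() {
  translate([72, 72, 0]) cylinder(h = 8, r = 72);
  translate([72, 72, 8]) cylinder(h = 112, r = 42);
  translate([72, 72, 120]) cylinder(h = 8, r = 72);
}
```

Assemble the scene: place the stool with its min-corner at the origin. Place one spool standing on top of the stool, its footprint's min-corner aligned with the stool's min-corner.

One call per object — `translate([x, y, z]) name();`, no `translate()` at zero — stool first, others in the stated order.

stool();
translate([0, 0, 380]) spool();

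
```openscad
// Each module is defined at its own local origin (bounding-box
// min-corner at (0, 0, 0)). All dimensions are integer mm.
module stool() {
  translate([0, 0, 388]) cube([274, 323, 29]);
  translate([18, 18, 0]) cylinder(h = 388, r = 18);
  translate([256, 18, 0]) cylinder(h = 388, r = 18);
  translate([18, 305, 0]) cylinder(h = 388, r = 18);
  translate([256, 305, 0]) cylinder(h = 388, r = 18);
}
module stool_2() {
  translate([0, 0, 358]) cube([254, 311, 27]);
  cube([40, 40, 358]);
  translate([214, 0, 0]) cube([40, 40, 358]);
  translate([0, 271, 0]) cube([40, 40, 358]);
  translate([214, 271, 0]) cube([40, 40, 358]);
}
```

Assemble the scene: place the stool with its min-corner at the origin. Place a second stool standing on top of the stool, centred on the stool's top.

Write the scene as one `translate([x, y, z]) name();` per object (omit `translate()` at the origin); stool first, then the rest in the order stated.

stool();
translate([10, 6, 417]) stool_2();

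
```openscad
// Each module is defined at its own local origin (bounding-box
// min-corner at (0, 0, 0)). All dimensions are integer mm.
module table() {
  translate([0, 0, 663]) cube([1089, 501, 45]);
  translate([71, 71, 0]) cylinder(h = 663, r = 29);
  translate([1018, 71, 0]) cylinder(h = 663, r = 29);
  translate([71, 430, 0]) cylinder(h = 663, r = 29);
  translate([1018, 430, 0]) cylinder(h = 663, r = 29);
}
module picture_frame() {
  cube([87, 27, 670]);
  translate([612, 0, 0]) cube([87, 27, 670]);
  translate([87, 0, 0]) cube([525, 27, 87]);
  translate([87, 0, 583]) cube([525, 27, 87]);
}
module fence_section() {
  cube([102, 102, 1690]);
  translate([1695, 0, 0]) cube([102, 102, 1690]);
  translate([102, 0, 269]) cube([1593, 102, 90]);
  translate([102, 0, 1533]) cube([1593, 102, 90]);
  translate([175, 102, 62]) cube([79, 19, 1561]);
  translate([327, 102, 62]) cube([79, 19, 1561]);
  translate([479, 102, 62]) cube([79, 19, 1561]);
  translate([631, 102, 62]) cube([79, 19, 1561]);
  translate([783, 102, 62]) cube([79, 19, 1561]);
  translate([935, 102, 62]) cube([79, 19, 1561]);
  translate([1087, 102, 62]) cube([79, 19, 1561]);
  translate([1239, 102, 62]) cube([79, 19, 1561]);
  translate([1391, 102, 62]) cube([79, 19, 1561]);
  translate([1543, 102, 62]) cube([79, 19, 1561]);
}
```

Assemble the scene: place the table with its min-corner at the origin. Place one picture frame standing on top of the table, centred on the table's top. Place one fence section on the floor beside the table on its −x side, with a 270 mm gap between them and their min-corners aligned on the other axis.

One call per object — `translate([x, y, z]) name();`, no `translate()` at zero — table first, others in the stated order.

table();
translate([195, 237, 708]) picture_frame();
translate([-2067, 0, 0]) fence_section();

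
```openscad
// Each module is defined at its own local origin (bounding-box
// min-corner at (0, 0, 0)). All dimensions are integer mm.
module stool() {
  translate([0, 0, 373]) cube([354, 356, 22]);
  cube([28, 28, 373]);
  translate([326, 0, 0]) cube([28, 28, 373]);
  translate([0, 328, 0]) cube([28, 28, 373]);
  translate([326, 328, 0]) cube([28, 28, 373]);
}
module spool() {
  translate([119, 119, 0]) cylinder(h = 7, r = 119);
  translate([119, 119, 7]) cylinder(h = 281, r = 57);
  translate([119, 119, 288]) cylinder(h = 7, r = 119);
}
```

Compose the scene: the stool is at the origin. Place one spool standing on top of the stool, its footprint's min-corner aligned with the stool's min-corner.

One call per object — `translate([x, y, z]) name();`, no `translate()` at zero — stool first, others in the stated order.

stool();
translate([0, 0, 395]) spool();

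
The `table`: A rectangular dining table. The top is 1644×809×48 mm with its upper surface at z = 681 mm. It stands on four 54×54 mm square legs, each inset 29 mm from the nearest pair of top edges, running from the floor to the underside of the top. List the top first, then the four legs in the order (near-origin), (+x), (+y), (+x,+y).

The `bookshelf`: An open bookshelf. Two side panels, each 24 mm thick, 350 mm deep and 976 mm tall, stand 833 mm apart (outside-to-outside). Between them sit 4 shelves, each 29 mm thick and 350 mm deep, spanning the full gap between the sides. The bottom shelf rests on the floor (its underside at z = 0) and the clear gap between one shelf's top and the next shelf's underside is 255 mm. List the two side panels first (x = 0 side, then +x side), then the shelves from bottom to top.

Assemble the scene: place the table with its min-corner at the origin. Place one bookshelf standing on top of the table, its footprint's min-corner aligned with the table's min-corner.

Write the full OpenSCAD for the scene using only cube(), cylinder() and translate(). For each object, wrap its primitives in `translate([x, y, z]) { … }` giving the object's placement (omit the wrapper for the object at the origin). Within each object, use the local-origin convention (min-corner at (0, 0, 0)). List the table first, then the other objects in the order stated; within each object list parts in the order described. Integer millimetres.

translate([0, 0, 633]) cube([1644, 809, 48]);
translate([29, 29, 0]) cube([54, 54, 633]);
translate([1561, 29, 0]) cube([54, 54, 633]);
translate([29, 726, 0]) cube([54, 54, 633]);
translate([1561, 726, 0]) cube([54, 54, 633]);
translate([0, 0, 681]) {
  cube([24, 350, 976]);
  translate([809, 0, 0]) cube([24, 350, 976]);
  translate([24, 0, 0]) cube([785, 350, 29]);
  translate([24, 0, 284]) cube([785, 350, 29]);
  translate([24, 0, 568]) cube([785, 350, 29]);
  translate([24, 0, 852]) cube([785, 350, 29]);
}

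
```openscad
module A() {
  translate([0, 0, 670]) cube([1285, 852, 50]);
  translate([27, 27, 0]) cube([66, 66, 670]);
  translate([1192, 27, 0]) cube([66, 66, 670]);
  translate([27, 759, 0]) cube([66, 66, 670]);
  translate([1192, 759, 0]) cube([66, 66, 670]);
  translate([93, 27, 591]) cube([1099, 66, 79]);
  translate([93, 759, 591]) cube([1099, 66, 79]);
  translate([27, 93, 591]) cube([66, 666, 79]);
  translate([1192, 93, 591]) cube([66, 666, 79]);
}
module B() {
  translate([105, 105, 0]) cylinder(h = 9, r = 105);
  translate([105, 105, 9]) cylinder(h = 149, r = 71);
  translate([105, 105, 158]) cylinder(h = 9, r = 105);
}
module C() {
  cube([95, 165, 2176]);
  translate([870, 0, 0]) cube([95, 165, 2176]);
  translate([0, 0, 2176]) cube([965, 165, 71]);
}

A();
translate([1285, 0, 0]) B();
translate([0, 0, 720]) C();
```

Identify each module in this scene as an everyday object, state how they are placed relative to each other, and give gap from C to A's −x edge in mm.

A is a table. B is a spool. C is a door frame. The spool is against the table's +x side, with their −y faces flush. The door frame is on top of the table. The gap from the door frame to the table's −x edge is 0 mm.

The door frame's min-x is at 0; the table's min-x is 0; gap = 0 mm.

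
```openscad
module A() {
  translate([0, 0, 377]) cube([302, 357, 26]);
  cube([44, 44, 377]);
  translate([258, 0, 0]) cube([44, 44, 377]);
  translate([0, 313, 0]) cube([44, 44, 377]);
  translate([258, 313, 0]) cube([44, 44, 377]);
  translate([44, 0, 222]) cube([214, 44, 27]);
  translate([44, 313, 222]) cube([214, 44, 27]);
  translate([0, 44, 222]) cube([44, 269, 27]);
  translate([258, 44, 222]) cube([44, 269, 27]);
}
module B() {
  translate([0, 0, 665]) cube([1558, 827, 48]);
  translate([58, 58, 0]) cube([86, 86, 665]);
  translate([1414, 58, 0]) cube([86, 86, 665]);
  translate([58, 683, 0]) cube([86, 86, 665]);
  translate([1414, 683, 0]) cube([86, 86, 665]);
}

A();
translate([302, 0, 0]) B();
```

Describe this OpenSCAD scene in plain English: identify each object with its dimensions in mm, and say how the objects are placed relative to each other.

A is a four-legged stool. The seat is 302×357 mm, 26 mm thick, top at z = 403 mm. It stands on four square legs, each 44×44 mm in cross-section, from z = 0 to the seat underside, each flush with a corner of the seat. Four stretchers, 44 mm wide and 27 mm tall, connect adjacent legs with their undersides at z = 222 mm, each running between the inner faces of the legs it joins and aligned with the legs' outer faces on the other axis.

B is a table with a 1558×827 mm rectangular top, 48 mm thick, top surface at z = 713 mm, supported by four 86×86 mm square legs, each inset 58 mm from the nearest pair of top edges, running from the floor.

The table is against the stool's +x side, with their −y faces flush.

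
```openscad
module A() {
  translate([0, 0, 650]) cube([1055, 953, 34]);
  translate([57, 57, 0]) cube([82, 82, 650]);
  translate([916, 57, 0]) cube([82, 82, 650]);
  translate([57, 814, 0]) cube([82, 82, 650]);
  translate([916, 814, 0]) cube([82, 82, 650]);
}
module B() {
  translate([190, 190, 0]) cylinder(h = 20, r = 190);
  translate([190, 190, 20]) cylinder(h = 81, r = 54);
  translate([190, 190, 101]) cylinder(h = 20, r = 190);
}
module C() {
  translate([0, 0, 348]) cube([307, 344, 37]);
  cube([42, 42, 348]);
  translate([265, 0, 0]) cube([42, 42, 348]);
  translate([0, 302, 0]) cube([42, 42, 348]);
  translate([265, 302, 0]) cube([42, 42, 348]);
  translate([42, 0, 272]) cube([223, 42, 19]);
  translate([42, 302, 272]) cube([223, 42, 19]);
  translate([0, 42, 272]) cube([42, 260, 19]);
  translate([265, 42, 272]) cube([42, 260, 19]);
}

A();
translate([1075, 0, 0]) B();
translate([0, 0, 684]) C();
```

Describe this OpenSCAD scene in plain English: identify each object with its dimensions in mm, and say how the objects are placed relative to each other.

A is a table: top 1055 mm (x) × 953 mm (y), 34 mm thick, upper face at z = 684 mm, on four 82×82 mm square legs, each inset 57 mm from the nearest pair of top edges, running from z = 0 to the bottom of the top.

B is a spool: two coaxial disc flanges of radius 190 mm and thickness 20 mm, joined by a core cylinder of radius 54 mm and height 81 mm. The lower flange rests on z = 0 and the three cylinders share a vertical axis.

C is a simple wooden stool: a rectangular seat 307 mm (x) by 344 mm (y), 37 mm thick, top face at z = 385 mm, on four square legs, each 42×42 mm in cross-section. The legs rest on z = 0, each flush with a corner of the seat. Four stretchers, 42 mm wide and 19 mm tall, connect adjacent legs with their undersides at z = 272 mm, each running between the inner faces of the legs it joins and aligned with the legs' outer faces on the other axis.

The spool is on the floor beside the table on its +x side. The stool is on top of the table.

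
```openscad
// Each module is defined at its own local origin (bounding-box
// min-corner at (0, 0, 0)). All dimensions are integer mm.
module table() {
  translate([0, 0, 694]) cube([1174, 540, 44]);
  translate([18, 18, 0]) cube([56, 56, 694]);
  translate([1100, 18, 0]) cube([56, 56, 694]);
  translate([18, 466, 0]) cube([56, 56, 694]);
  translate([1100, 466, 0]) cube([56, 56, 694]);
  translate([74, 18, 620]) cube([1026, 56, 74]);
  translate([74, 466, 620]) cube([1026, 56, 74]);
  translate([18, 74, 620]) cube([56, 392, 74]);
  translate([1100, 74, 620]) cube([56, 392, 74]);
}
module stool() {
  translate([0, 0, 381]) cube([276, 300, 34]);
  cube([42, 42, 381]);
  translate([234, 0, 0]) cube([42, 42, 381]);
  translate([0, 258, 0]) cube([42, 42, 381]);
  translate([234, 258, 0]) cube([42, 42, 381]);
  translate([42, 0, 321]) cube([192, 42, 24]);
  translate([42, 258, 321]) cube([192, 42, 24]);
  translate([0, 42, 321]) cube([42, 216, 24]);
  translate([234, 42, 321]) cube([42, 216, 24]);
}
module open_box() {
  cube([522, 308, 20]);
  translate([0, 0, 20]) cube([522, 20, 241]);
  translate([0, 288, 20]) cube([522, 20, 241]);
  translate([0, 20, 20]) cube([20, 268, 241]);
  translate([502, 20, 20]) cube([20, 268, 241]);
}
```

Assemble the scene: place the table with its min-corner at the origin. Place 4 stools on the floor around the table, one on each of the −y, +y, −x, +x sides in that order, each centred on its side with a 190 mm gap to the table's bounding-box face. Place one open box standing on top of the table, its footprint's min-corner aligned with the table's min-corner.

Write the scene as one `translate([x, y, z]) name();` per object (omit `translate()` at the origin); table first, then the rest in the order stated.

table();
translate([449, -490, 0]) stool();
translate([449, 730, 0]) stool();
translate([-466, 120, 0]) stool();
translate([1364, 120, 0]) stool();
translate([0, 0, 738]) open_box();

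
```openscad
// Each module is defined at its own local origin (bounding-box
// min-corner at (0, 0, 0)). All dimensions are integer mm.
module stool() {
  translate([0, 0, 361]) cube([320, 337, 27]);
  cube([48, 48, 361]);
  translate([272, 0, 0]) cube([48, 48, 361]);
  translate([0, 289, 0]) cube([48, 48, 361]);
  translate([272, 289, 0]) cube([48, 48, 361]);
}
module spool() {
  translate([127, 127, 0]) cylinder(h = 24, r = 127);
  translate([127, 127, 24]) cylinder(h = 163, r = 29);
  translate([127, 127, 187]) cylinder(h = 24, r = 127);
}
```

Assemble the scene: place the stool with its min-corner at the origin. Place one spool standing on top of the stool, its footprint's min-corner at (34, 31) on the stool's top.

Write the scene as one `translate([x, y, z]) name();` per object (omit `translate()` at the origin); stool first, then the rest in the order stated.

stool();
translate([34, 31, 388]) spool();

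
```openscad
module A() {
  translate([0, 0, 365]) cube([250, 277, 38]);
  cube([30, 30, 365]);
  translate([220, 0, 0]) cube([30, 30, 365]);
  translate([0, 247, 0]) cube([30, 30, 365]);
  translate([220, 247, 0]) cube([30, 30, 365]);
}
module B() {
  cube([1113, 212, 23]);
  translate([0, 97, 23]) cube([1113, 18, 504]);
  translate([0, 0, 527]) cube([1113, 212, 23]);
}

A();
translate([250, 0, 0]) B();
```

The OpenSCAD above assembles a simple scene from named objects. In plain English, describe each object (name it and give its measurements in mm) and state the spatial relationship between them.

A is a four-legged stool. The seat is 250×277 mm, 38 mm thick, top at z = 403 mm. It stands on four square legs, each 30×30 mm in cross-section, from z = 0 to the seat underside, each flush with a corner of the seat.

B is an I-beam lying along x, 1113 mm long. Overall section height 550 mm. Two flanges 212 mm wide (y) and 23 mm thick, one on the floor and one at the top; a web 18 mm thick runs between them, centred on the flange width.

The I-beam is against the stool's +x side, with their −y faces flush.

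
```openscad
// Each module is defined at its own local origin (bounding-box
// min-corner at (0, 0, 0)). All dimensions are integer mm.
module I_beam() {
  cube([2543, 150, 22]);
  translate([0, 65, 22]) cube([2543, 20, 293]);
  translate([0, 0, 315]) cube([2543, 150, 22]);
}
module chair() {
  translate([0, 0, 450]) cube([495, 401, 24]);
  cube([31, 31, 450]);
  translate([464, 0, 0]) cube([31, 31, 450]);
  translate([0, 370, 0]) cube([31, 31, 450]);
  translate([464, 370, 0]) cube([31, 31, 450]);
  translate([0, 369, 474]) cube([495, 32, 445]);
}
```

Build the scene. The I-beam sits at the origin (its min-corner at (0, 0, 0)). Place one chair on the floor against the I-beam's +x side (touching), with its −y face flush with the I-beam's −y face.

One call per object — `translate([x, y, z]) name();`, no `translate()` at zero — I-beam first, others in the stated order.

I_beam();
translate([2543, 0, 0]) chair();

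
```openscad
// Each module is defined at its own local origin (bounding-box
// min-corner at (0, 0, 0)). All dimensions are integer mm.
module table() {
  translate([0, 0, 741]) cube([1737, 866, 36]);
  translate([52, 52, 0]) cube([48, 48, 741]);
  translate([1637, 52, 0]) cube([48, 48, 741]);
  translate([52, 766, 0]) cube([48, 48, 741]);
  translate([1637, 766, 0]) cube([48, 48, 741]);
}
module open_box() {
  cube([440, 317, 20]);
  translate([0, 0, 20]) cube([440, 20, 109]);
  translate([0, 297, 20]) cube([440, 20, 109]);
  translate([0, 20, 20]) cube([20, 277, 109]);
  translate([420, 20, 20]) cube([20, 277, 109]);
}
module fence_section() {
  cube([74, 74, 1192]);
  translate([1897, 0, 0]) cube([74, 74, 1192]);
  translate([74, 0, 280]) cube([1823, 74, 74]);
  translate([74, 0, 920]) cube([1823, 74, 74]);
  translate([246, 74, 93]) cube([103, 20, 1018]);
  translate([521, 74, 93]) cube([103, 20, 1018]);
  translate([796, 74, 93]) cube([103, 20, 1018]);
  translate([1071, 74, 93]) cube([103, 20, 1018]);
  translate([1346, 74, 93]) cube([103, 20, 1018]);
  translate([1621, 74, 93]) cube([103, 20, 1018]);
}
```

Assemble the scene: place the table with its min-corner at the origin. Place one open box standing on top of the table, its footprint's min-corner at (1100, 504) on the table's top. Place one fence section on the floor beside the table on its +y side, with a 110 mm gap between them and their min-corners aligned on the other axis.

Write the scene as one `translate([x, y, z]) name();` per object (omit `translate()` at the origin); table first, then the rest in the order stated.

table();
translate([1100, 504, 777]) open_box();
translate([0, 976, 0]) fence_section();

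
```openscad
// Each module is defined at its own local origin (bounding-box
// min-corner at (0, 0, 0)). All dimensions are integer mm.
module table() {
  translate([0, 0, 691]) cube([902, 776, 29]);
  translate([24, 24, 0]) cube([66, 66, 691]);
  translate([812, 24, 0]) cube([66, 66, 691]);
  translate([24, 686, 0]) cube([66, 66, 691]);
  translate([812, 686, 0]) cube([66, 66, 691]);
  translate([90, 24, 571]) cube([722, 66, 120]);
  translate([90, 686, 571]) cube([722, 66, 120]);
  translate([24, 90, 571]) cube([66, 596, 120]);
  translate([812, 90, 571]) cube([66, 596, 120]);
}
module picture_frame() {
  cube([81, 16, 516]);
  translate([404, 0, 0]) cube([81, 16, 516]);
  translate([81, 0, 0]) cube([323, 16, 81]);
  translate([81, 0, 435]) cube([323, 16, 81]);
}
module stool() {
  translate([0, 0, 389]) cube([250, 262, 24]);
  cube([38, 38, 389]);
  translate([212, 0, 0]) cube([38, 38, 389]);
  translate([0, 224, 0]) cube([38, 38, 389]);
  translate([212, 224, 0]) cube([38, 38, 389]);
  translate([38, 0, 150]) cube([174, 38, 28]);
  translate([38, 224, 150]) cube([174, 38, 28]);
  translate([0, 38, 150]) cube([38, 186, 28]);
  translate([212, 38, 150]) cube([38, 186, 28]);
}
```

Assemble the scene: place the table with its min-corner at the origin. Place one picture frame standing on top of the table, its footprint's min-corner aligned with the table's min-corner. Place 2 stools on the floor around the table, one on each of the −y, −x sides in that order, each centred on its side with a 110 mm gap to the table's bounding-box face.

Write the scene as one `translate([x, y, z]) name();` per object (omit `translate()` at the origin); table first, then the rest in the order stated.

table();
translate([0, 0, 720]) picture_frame();
translate([326, -372, 0]) stool();
translate([-360, 257, 0]) stool();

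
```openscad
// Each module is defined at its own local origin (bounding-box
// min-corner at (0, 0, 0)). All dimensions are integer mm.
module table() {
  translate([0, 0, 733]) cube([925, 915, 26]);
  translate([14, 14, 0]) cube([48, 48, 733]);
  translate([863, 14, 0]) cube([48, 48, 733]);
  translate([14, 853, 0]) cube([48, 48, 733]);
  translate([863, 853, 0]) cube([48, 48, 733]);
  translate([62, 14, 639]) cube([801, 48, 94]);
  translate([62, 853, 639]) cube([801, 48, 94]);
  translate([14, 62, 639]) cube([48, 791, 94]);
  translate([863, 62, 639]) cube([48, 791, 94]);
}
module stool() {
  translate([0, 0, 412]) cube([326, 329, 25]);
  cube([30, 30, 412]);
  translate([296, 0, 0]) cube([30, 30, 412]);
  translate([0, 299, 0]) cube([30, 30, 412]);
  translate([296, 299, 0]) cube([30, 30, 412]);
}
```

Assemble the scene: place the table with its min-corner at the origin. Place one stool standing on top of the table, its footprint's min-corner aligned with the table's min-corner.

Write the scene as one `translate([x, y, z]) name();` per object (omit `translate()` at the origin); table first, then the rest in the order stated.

table();
translate([0, 0, 759]) stool();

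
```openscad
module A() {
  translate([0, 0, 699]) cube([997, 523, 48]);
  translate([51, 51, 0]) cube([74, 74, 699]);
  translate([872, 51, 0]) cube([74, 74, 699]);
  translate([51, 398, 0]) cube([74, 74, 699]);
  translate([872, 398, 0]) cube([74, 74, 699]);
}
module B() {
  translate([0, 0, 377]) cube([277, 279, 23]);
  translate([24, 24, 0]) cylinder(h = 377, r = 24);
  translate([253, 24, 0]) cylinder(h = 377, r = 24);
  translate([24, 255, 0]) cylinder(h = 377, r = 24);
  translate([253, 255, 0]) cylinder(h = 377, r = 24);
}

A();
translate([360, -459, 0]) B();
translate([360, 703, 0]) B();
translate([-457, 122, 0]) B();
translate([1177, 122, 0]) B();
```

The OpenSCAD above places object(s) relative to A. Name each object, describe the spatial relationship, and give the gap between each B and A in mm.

Each stool's nearest face is 180 mm from the table's bounding box.

A is a table. B is a stool. Four stools sit around the table at the −y, +y, −x, +x sides. The gap between each stool and the table is 180 mm.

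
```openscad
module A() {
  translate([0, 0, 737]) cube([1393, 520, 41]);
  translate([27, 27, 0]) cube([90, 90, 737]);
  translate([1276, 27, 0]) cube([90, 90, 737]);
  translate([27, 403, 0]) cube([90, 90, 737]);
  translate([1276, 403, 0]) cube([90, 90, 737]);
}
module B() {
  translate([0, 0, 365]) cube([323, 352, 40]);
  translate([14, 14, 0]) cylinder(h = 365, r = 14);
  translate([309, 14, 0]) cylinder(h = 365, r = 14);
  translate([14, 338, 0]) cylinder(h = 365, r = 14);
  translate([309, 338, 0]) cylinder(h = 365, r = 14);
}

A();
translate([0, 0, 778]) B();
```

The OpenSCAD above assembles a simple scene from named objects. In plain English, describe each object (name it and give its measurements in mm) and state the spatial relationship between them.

A is a rectangular dining table. The top is 1393×520×41 mm with its upper surface at z = 778 mm. It stands on four 90×90 mm square legs, each inset 27 mm from the nearest pair of top edges, running from the floor to the underside of the top.

B is a simple wooden stool: a rectangular seat 323 mm (x) by 352 mm (y), 40 mm thick, top face at z = 405 mm, on four round legs, each 28 mm in diameter. The legs rest on z = 0, each leg's axis is inset half a diameter from the nearest pair of seat edges (so the leg's bounding box is flush with the corner).

The stool is on top of the table.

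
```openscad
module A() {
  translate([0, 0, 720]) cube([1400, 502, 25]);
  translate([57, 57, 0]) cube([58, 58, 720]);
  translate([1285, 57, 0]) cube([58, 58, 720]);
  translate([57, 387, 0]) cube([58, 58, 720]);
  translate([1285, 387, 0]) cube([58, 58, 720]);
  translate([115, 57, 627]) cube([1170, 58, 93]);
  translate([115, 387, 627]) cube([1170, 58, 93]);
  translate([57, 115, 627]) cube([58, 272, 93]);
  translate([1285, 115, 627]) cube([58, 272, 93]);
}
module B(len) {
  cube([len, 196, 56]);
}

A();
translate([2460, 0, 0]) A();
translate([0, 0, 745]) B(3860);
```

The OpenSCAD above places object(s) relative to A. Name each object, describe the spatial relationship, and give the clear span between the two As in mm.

A is a table. B is a beam. A beam spans the tops of two tables. The clear span between the two tables is 1060 mm.

Second table starts at x = 2460; first ends at x = 1400; clear span = 2460 − 1400 = 1060 mm.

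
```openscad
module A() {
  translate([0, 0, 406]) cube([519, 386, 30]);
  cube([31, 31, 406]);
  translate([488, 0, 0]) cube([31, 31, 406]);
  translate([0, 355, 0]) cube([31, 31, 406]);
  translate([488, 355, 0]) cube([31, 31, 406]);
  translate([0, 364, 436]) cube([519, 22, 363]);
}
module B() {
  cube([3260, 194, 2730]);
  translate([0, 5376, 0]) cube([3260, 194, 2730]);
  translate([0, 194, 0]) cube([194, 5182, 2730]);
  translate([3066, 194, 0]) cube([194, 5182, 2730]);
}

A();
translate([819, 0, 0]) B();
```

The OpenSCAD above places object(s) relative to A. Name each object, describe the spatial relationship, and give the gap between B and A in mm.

The house frame's nearest face is 300 mm from the chair's +x face.

A is a chair. B is a house frame. The house frame is on the floor beside the chair on its +x side. The gap between the house frame and the chair is 300 mm.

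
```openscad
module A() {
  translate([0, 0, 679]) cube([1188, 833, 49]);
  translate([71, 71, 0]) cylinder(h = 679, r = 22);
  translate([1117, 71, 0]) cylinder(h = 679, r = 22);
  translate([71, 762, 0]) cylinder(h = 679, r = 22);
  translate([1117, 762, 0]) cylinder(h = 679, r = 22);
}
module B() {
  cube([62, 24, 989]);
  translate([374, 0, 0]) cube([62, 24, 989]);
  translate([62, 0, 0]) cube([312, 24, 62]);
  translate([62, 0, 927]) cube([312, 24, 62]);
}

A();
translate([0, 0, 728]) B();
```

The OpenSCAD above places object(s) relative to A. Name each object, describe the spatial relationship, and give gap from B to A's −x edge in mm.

A is a table. B is a picture frame. The picture frame is on top of the table. The gap from the picture frame to the table's −x edge is 0 mm.

The picture frame's min-x is at 0; the table's min-x is 0; gap = 0 mm.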